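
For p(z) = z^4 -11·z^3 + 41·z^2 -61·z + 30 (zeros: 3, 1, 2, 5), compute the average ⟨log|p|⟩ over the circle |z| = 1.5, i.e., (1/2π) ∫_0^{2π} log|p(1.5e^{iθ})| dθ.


Zeros: 1, 2, 3, 5; r = 1.5.
Inside |z| < r: 1. Outside (|z| ≥ r): 2, 3, 5.
p(0) = 30, so log|p(0)| = log(30) = 3.4012.
Apply Jensen: I(r) = log|p(0)| + Σ_k log(r/|z_k|), summed over zeros inside |z| < r.
  log(r/|z_k|) for z_k = 1: log(1.5/1) = 0.4055
  Outside zeros (2, 3, 5) contribute nothing to the Jensen sum.
Sum over inside zeros: 0.4055.
I(r) = log|p(0)| + (inside sum) = 3.4012 + 0.4055 = 3.8067.
Note: since some zeros are outside |z| ≤ r, the simplified n·log(r) form does NOT apply — only the inside zeros contribute.

I(r) ≈ 3.8067.


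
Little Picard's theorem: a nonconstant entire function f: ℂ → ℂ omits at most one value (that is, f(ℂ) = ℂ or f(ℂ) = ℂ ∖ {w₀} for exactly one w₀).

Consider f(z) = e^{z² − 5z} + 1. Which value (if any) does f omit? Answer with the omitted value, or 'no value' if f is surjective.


Little Picard bounds the complement of f(ℂ) to at most one point.
The exponent g(z) = z² − 5z is a nonconstant polynomial, hence surjective onto ℂ. So e^{g(z)} takes every value in {e^w : w ∈ ℂ} = ℂ ∖ {0}. Adding 1 shifts the range to ℂ ∖ {1}. f omits exactly 1.

Omitted value: 1.


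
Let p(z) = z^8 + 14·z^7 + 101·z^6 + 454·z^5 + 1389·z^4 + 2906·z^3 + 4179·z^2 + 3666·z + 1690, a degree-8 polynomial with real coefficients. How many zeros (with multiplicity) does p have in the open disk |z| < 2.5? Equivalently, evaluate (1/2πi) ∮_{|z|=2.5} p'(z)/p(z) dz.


The zeros of p are: (-1 + 2i), (-1 - 2i), (-1 + 1i), (-1 - 1i), (-3 + 2i), (-3 - 2i), (-2 + 3i), (-2 - 3i).
Their magnitudes are: 2.236, 2.236, 1.414, 1.414, 3.606, 3.606, 3.606, 3.606.
Zeros with |z| < R = 2.5: (-1 + 2i), (-1 - 2i), (-1 + 1i), (-1 - 1i).
Count = 4.
By the argument principle, (1/2πi) ∮_{|z|=R} p'(z)/p(z) dz equals exactly this count.

Number of zeros inside |z| < 2.5: 4.


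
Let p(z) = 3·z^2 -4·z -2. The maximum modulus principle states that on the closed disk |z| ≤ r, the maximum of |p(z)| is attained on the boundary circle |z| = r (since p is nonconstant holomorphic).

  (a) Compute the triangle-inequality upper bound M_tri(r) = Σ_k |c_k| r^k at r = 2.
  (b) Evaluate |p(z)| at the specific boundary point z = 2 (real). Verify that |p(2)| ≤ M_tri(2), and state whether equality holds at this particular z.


Coefficients: c_0 = -2, c_1 = -4, c_2 = 3. Radius r = 2.
Part (a). Triangle bound: M_tri(r) = Σ_k |c_k| r^k
  = |-2|·2^0 + |-4|·2^1 + |3|·2^2
  = 2 + 8 + 12 = 22.
This bounds M(r) := max_{|z|=r} |p(z)| from above; equality holds iff all terms c_k z^k can be made to align in phase at a single z on |z|=r.
Part (b). At z = 2 (real, on the circle |z| = r):
  p(2) = (-2)·2^0 + (-4)·2^1 + (3)·2^2 = 2.
  |p(2)| = 2.
Check: |p(2)| = 2 ≤ 22 = M_tri(2). ✓ Equality does not hold at z = 2 (the coefficients have mixed signs, so the terms do not all align in phase there).

M_tri(2) = 22; |p(2)| = 2; equality at z=2: no.


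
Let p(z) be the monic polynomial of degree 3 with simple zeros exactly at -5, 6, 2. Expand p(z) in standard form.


The polynomial is p(z) = ∏_{α ∈ S} (z − α), where S = {-5, 6, 2}.
Expanding the product yields: p(z) = z^3 -3·z^2 -28·z + 60.
The resulting polynomial has degree 3 and real coefficients as required.

p(z) = z^3 -3·z^2 -28·z + 60.


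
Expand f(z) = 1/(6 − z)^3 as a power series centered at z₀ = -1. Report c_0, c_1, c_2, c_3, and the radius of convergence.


Let w = z − z₀, so z = z₀ + w.
Then 6 − z = 6 − (z₀ + w) = (6 − z₀) − w = 7 − w.
f(z) = 1/(7 − w)^3 = (1/(7)^3) · (1 − w/(7))^{−3}.
By the binomial series (1−u)^{−3} = Σ_{n≥0} C(n+2, 2) u^n for |u|<1, with u = w/(7):
  c_n = C(n+2, 2) / (7)^(n+3).
  c_0 = 1/(7)^3 = 1/343.
  c_1 = 3/(7)^4 = 3/2401.
  c_2 = 6/(7)^5 = 6/16807.
  c_3 = 10/(7)^6 = 10/117649.
The series is valid for |w/d| < 1, i.e. |z − z₀| < |d|.
Radius of convergence: R = |6 − z₀| = |7| = 7 (distance from z₀ to the singularity z = 6).

c_0 = 1/343, c_1 = 3/2401, c_2 = 6/16807, c_3 = 10/117649; R = 7.


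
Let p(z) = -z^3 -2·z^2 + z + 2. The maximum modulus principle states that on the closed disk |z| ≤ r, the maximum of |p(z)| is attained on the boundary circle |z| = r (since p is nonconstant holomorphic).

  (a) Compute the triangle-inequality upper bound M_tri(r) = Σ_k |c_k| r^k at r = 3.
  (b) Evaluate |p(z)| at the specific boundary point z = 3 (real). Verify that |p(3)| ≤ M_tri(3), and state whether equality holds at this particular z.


Coefficients: c_0 = 2, c_1 = 1, c_2 = -2, c_3 = -1. Radius r = 3.
Part (a). Triangle bound: M_tri(r) = Σ_k |c_k| r^k
  = |2|·3^0 + |1|·3^1 + |-2|·3^2 + |-1|·3^3
  = 2 + 3 + 18 + 27 = 50.
This bounds M(r) := max_{|z|=r} |p(z)| from above; equality holds iff all terms c_k z^k can be made to align in phase at a single z on |z|=r.
Part (b). At z = 3 (real, on the circle |z| = r):
  p(3) = (2)·3^0 + (1)·3^1 + (-2)·3^2 + (-1)·3^3 = -40.
  |p(3)| = 40.
Check: |p(3)| = 40 ≤ 50 = M_tri(3). ✓ Equality does not hold at z = 3 (the coefficients have mixed signs, so the terms do not all align in phase there).

M_tri(3) = 50; |p(3)| = 40; equality at z=3: no.


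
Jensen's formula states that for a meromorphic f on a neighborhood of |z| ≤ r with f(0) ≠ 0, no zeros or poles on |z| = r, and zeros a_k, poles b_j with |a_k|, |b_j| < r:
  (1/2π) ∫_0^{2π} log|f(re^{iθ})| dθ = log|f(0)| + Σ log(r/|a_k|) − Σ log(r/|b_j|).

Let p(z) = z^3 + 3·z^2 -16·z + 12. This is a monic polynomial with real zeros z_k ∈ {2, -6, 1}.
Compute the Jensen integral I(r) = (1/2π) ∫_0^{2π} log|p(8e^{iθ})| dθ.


Zeros: -6, 1, 2; r = 8.
Inside |z| < r: -6, 1, 2. Outside (|z| ≥ r): ∅.
p(0) = 12, so log|p(0)| = log(12) = 2.4849.
Apply Jensen: I(r) = log|p(0)| + Σ_k log(r/|z_k|), summed over zeros inside |z| < r.
  log(r/|z_k|) for z_k = 2: log(8/2) = 1.3863
  log(r/|z_k|) for z_k = -6: log(8/6) = 0.2877
  log(r/|z_k|) for z_k = 1: log(8/1) = 2.0794
Sum over inside zeros: 3.7534.
I(r) = log|p(0)| + (inside sum) = 2.4849 + 3.7534 = 6.2383.
Closed form (all zeros inside, monic): I(r) = n·log(r) = 3·log(8) = 6.2383. ✓

I(r) ≈ 6.2383.


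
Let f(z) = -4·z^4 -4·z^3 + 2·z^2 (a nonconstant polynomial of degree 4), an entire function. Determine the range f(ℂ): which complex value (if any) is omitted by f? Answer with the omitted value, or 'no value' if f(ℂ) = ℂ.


Little Picard bounds the complement of f(ℂ) to at most one point.
For every w ∈ ℂ, the equation p(z) − w = 0 is a nonconstant polynomial in z and hence has at least one root by the fundamental theorem of algebra. So p is surjective onto ℂ, omitting no value.

Omitted value: no value.


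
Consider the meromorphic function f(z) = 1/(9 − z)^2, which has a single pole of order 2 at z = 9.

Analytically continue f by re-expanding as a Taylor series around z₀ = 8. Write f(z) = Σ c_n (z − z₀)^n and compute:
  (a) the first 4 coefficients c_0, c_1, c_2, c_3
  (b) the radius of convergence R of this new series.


Let w = z − z₀, so z = z₀ + w.
Then 9 − z = 9 − (z₀ + w) = (9 − z₀) − w = 1 − w.
f(z) = 1/(1 − w)^2 = (1/(1)^2) · (1 − w/(1))^{−2}.
By the binomial series (1−u)^{−2} = Σ_{n≥0} C(n+1, 1) u^n for |u|<1, with u = w/(1):
  c_n = C(n+1, 1) / (1)^(n+2).
  c_0 = 1/(1)^2 = 1.
  c_1 = 2/(1)^3 = 2.
  c_2 = 3/(1)^4 = 3.
  c_3 = 4/(1)^5 = 4.
The series is valid for |w/d| < 1, i.e. |z − z₀| < |d|.
Radius of convergence: R = |9 − z₀| = |1| = 1 (distance from z₀ to the singularity z = 9).

c_0 = 1, c_1 = 2, c_2 = 3, c_3 = 4; R = 1.


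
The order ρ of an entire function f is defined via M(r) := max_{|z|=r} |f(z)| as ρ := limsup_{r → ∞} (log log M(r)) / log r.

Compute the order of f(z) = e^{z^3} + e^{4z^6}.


Each summand is entire of order 3 and 6 respectively (as in the single-exponential case). The order of a sum is at most the max of the orders, so ρ ≤ 6. For the lower bound: on |z|=r choose arg z so that 4z^6 is real positive; then |e^{4z^6}| = e^{4r^6} while |e^{1z^3}| ≤ e^{1r^3} = o(e^{4r^6}). So |f| ≥ e^{4r^6}(1 − o(1)) and ρ ≥ 6. Hence ρ = max(3, 6) = 6.
Therefore ρ = 6.

Order ρ = 6.


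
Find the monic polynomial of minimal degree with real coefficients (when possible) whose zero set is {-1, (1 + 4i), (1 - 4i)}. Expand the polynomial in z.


The polynomial is p(z) = ∏_{α ∈ S} (z − α), where S = {-1, (1 + 4i), (1 - 4i)}.
Expanding the product yields: p(z) = z^3 -z^2 + 15·z + 17.
Note conjugate pairs combine to real quadratics: (z − (1+4i))(z − (1−4i)) = z² − 2z + 17.
The resulting polynomial has degree 3 and real coefficients as required.

p(z) = z^3 -z^2 + 15·z + 17.


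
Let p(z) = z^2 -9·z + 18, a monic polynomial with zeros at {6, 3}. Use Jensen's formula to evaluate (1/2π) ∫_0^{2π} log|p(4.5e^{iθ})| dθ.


Zeros: 3, 6; r = 4.5.
Inside |z| < r: 3. Outside (|z| ≥ r): 6.
p(0) = 18, so log|p(0)| = log(18) = 2.8904.
Apply Jensen: I(r) = log|p(0)| + Σ_k log(r/|z_k|), summed over zeros inside |z| < r.
  log(r/|z_k|) for z_k = 3: log(4.5/3) = 0.4055
  Outside zeros (6) contribute nothing to the Jensen sum.
Sum over inside zeros: 0.4055.
I(r) = log|p(0)| + (inside sum) = 2.8904 + 0.4055 = 3.2958.
Note: since some zeros are outside |z| ≤ r, the simplified n·log(r) form does NOT apply — only the inside zeros contribute.

I(r) ≈ 3.2958.


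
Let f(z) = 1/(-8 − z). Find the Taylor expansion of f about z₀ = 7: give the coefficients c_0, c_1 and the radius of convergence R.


Let w = z − z₀, so z = z₀ + w.
Then -8 − z = -8 − (z₀ + w) = (-8 − z₀) − w = -15 − w.
f(z) = 1/(-15 − w) = (1/(-15)) · 1/(1 − w/(-15)) = Σ_{n≥0} w^n / (-15)^(n+1).
So c_n = 1/(-15)^(n+1):
  c_0 = 1/(-15)^1 = -1/15.
  c_1 = 1/(-15)^2 = 1/225.
The series is valid for |w/d| < 1, i.e. |z − z₀| < |d|.
Radius of convergence: R = |-8 − z₀| = |-15| = 15 (distance from z₀ to the singularity z = -8).

c_0 = -1/15, c_1 = 1/225; R = 15.


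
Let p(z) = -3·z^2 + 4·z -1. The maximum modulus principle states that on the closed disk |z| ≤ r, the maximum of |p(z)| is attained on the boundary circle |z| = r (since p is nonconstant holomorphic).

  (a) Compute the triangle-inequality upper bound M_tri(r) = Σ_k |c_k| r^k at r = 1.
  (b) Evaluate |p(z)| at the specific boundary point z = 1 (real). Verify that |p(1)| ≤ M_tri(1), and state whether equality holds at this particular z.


Coefficients: c_0 = -1, c_1 = 4, c_2 = -3. Radius r = 1.
Part (a). Triangle bound: M_tri(r) = Σ_k |c_k| r^k
  = |-1|·1^0 + |4|·1^1 + |-3|·1^2
  = 1 + 4 + 3 = 8.
This bounds M(r) := max_{|z|=r} |p(z)| from above; equality holds iff all terms c_k z^k can be made to align in phase at a single z on |z|=r.
Part (b). At z = 1 (real, on the circle |z| = r):
  p(1) = (-1)·1^0 + (4)·1^1 + (-3)·1^2 = 0.
  |p(1)| = 0.
Check: |p(1)| = 0 ≤ 8 = M_tri(1). ✓ Equality does not hold at z = 1 (the coefficients have mixed signs, so the terms do not all align in phase there).

M_tri(1) = 8; |p(1)| = 0; equality at z=1: no.


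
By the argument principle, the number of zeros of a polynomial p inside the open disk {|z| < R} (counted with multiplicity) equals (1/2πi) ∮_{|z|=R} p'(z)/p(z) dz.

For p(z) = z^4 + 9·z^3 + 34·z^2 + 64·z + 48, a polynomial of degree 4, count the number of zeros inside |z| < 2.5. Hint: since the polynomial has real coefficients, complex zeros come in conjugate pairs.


The zeros of p are: -3, (-2 + 2i), (-2 - 2i), -2.
Their magnitudes are: 3, 2.828, 2.828, 2.
Zeros with |z| < R = 2.5: -2.
Count = 1.
By the argument principle, (1/2πi) ∮_{|z|=R} p'(z)/p(z) dz equals exactly this count.

Number of zeros inside |z| < 2.5: 1.


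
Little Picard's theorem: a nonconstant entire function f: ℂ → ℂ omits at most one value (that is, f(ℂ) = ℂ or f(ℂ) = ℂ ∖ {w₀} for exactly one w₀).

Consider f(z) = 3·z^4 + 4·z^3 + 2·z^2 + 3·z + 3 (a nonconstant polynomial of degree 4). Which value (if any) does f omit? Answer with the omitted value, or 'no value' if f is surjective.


Little Picard bounds the complement of f(ℂ) to at most one point.
For every w ∈ ℂ, the equation p(z) − w = 0 is a nonconstant polynomial in z and hence has at least one root by the fundamental theorem of algebra. So p is surjective onto ℂ, omitting no value.

Omitted value: no value.


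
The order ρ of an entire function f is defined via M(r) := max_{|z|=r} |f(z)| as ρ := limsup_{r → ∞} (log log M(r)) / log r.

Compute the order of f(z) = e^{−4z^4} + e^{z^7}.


Each summand is entire of order 4 and 7 respectively (as in the single-exponential case). The order of a sum is at most the max of the orders, so ρ ≤ 7. For the lower bound: on |z|=r choose arg z so that 1z^7 is real positive; then |e^{1z^7}| = e^{1r^7} while |e^{-4z^4}| ≤ e^{4r^4} = o(e^{1r^7}). So |f| ≥ e^{1r^7}(1 − o(1)) and ρ ≥ 7. Hence ρ = max(4, 7) = 7.
Therefore ρ = 7.

Order ρ = 7.


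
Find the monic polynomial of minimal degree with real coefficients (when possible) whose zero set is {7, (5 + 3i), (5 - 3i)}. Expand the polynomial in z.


The polynomial is p(z) = ∏_{α ∈ S} (z − α), where S = {7, (5 + 3i), (5 - 3i)}.
Expanding the product yields: p(z) = z^3 -17·z^2 + 104·z -238.
Note conjugate pairs combine to real quadratics: (z − (5+3i))(z − (5−3i)) = z² − 10z + 34.
The resulting polynomial has degree 3 and real coefficients as required.

p(z) = z^3 -17·z^2 + 104·z -238.


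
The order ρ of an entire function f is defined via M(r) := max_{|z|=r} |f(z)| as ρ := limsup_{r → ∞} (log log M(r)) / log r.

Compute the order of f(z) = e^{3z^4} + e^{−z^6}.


Each summand is entire of order 4 and 6 respectively (as in the single-exponential case). The order of a sum is at most the max of the orders, so ρ ≤ 6. For the lower bound: on |z|=r choose arg z so that -1z^6 is real positive; then |e^{-1z^6}| = e^{1r^6} while |e^{3z^4}| ≤ e^{3r^4} = o(e^{1r^6}). So |f| ≥ e^{1r^6}(1 − o(1)) and ρ ≥ 6. Hence ρ = max(4, 6) = 6.
Therefore ρ = 6.

Order ρ = 6.


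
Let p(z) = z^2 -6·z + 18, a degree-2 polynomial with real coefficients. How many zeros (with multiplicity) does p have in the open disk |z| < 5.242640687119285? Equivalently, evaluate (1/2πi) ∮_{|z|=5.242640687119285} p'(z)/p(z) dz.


The zeros of p are: (3 + 3i), (3 - 3i).
Their magnitudes are: 4.243, 4.243.
Zeros with |z| < R = 5.242640687119285: (3 + 3i), (3 - 3i).
Count = 2.
By the argument principle, (1/2πi) ∮_{|z|=R} p'(z)/p(z) dz equals exactly this count.

Number of zeros inside |z| < 5.242640687119285: 2.


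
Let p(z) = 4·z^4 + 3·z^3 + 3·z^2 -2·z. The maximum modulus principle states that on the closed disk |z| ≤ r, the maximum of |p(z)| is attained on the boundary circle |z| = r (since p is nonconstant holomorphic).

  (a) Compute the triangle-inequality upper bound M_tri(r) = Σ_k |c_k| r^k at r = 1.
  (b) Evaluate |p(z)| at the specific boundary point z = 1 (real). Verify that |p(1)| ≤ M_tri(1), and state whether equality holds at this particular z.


Coefficients: c_0 = 0, c_1 = -2, c_2 = 3, c_3 = 3, c_4 = 4. Radius r = 1.
Part (a). Triangle bound: M_tri(r) = Σ_k |c_k| r^k
  = |0|·1^0 + |-2|·1^1 + |3|·1^2 + |3|·1^3 + |4|·1^4
  = 0 + 2 + 3 + 3 + 4 = 12.
This bounds M(r) := max_{|z|=r} |p(z)| from above; equality holds iff all terms c_k z^k can be made to align in phase at a single z on |z|=r.
Part (b). At z = 1 (real, on the circle |z| = r):
  p(1) = (0)·1^0 + (-2)·1^1 + (3)·1^2 + (3)·1^3 + (4)·1^4 = 8.
  |p(1)| = 8.
Check: |p(1)| = 8 ≤ 12 = M_tri(1). ✓ Equality does not hold at z = 1 (the coefficients have mixed signs, so the terms do not all align in phase there).

M_tri(1) = 12; |p(1)| = 8; equality at z=1: no.


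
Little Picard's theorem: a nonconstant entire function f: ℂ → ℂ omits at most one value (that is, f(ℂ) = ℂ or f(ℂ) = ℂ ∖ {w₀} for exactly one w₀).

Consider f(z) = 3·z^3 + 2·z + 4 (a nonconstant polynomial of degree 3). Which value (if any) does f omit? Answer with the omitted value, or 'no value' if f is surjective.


Little Picard bounds the complement of f(ℂ) to at most one point.
For every w ∈ ℂ, the equation p(z) − w = 0 is a nonconstant polynomial in z and hence has at least one root by the fundamental theorem of algebra. So p is surjective onto ℂ, omitting no value.

Omitted value: no value.


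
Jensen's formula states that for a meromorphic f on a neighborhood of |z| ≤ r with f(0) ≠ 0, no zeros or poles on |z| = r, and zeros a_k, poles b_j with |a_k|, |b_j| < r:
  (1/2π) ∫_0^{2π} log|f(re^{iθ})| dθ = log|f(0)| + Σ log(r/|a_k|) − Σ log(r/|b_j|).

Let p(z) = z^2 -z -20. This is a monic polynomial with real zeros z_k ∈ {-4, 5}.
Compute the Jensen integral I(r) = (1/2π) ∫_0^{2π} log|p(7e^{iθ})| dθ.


Zeros: -4, 5; r = 7.
Inside |z| < r: -4, 5. Outside (|z| ≥ r): ∅.
p(0) = -20, so log|p(0)| = log(20) = 2.9957.
Apply Jensen: I(r) = log|p(0)| + Σ_k log(r/|z_k|), summed over zeros inside |z| < r.
  log(r/|z_k|) for z_k = -4: log(7/4) = 0.5596
  log(r/|z_k|) for z_k = 5: log(7/5) = 0.3365
Sum over inside zeros: 0.8961.
I(r) = log|p(0)| + (inside sum) = 2.9957 + 0.8961 = 3.8918.
Closed form (all zeros inside, monic): I(r) = n·log(r) = 2·log(7) = 3.8918. ✓

I(r) ≈ 3.8918.


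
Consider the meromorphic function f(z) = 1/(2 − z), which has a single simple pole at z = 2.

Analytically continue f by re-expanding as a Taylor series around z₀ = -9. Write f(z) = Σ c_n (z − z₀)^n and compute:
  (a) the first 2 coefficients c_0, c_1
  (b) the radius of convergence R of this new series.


Let w = z − z₀, so z = z₀ + w.
Then 2 − z = 2 − (z₀ + w) = (2 − z₀) − w = 11 − w.
f(z) = 1/(11 − w) = (1/(11)) · 1/(1 − w/(11)) = Σ_{n≥0} w^n / (11)^(n+1).
So c_n = 1/(11)^(n+1):
  c_0 = 1/(11)^1 = 1/11.
  c_1 = 1/(11)^2 = 1/121.
The series is valid for |w/d| < 1, i.e. |z − z₀| < |d|.
Radius of convergence: R = |2 − z₀| = |11| = 11 (distance from z₀ to the singularity z = 2).

c_0 = 1/11, c_1 = 1/121; R = 11.


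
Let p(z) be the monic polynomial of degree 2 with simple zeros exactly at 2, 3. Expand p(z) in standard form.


The polynomial is p(z) = ∏_{α ∈ S} (z − α), where S = {2, 3}.
Expanding the product yields: p(z) = z^2 -5·z + 6.
The resulting polynomial has degree 2 and real coefficients as required.

p(z) = z^2 -5·z + 6.


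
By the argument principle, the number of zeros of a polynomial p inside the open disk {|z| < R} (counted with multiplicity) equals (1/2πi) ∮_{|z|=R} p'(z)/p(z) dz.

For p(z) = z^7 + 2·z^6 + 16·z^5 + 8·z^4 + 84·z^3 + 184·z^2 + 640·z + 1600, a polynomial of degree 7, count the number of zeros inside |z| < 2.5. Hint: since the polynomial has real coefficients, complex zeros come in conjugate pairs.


The zeros of p are: (2 + 2i), (2 - 2i), (-1 + 3i), (-1 - 3i), (-1 + 3i), (-1 - 3i), -2.
Their magnitudes are: 2.828, 2.828, 3.162, 3.162, 3.162, 3.162, 2.
Zeros with |z| < R = 2.5: -2.
Count = 1.
By the argument principle, (1/2πi) ∮_{|z|=R} p'(z)/p(z) dz equals exactly this count.

Number of zeros inside |z| < 2.5: 1.


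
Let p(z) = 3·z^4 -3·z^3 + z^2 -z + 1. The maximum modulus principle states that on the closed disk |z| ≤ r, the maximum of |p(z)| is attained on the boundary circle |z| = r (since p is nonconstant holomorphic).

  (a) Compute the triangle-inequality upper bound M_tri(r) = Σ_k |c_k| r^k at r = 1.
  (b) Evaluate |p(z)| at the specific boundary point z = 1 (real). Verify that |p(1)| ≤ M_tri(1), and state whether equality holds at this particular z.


Coefficients: c_0 = 1, c_1 = -1, c_2 = 1, c_3 = -3, c_4 = 3. Radius r = 1.
Part (a). Triangle bound: M_tri(r) = Σ_k |c_k| r^k
  = |1|·1^0 + |-1|·1^1 + |1|·1^2 + |-3|·1^3 + |3|·1^4
  = 1 + 1 + 1 + 3 + 3 = 9.
This bounds M(r) := max_{|z|=r} |p(z)| from above; equality holds iff all terms c_k z^k can be made to align in phase at a single z on |z|=r.
Part (b). At z = 1 (real, on the circle |z| = r):
  p(1) = (1)·1^0 + (-1)·1^1 + (1)·1^2 + (-3)·1^3 + (3)·1^4 = 1.
  |p(1)| = 1.
Check: |p(1)| = 1 ≤ 9 = M_tri(1). ✓ Equality does not hold at z = 1 (the coefficients have mixed signs, so the terms do not all align in phase there).

M_tri(1) = 9; |p(1)| = 1; equality at z=1: no.


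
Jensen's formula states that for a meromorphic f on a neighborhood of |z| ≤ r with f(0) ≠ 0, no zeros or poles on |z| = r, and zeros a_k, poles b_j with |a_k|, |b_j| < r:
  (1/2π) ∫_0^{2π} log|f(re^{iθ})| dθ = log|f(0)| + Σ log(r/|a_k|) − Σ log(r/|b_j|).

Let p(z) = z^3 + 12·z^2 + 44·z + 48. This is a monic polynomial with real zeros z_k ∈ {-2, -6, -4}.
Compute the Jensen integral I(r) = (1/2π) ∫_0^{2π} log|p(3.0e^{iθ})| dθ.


Zeros: -6, -4, -2; r = 3.0.
Inside |z| < r: -2. Outside (|z| ≥ r): -6, -4.
p(0) = 48, so log|p(0)| = log(48) = 3.8712.
Apply Jensen: I(r) = log|p(0)| + Σ_k log(r/|z_k|), summed over zeros inside |z| < r.
  log(r/|z_k|) for z_k = -2: log(3.0/2) = 0.4055
  Outside zeros (-6, -4) contribute nothing to the Jensen sum.
Sum over inside zeros: 0.4055.
I(r) = log|p(0)| + (inside sum) = 3.8712 + 0.4055 = 4.2767.
Note: since some zeros are outside |z| ≤ r, the simplified n·log(r) form does NOT apply — only the inside zeros contribute.

I(r) ≈ 4.2767.


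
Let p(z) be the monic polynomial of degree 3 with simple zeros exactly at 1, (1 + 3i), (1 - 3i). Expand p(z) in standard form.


The polynomial is p(z) = ∏_{α ∈ S} (z − α), where S = {1, (1 + 3i), (1 - 3i)}.
Expanding the product yields: p(z) = z^3 -3·z^2 + 12·z -10.
Note conjugate pairs combine to real quadratics: (z − (1+3i))(z − (1−3i)) = z² − 2z + 10.
The resulting polynomial has degree 3 and real coefficients as required.

p(z) = z^3 -3·z^2 + 12·z -10.


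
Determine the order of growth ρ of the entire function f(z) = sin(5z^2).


Write sin(w) = (e^{iw} ± e^{−iw})/(2 or 2i), so |sin(w)| ≤ e^{|w|}. With w = 5z^2, |w| ≤ 5r^2 + 0 on |z|=r, giving M(r) ≤ e^{5r^2 + 0} and ρ ≤ 2. For the lower bound, choose z on |z|=r with 5z^2 purely imaginary of modulus 5r^2; then |sin(5z^2)| grows like e^{5r^2}/2, so ρ ≥ 2. Hence ρ = 2.
Therefore ρ = 2.

Order ρ = 2.


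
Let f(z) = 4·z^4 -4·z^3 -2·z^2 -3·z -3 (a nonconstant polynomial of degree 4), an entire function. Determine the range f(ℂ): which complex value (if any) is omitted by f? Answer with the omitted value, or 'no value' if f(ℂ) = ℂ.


Little Picard bounds the complement of f(ℂ) to at most one point.
For every w ∈ ℂ, the equation p(z) − w = 0 is a nonconstant polynomial in z and hence has at least one root by the fundamental theorem of algebra. So p is surjective onto ℂ, omitting no value.

Omitted value: no value.


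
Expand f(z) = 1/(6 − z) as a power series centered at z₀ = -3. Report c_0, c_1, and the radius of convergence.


Let w = z − z₀, so z = z₀ + w.
Then 6 − z = 6 − (z₀ + w) = (6 − z₀) − w = 9 − w.
f(z) = 1/(9 − w) = (1/(9)) · 1/(1 − w/(9)) = Σ_{n≥0} w^n / (9)^(n+1).
So c_n = 1/(9)^(n+1):
  c_0 = 1/(9)^1 = 1/9.
  c_1 = 1/(9)^2 = 1/81.
The series is valid for |w/d| < 1, i.e. |z − z₀| < |d|.
Radius of convergence: R = |6 − z₀| = |9| = 9 (distance from z₀ to the singularity z = 6).

c_0 = 1/9, c_1 = 1/81; R = 9.


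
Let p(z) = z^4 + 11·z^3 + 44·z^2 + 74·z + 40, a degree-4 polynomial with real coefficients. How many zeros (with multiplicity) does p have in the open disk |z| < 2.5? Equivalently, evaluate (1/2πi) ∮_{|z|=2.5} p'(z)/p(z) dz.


The zeros of p are: -1, -4, (-3 + 1i), (-3 - 1i).
Their magnitudes are: 1, 4, 3.162, 3.162.
Zeros with |z| < R = 2.5: -1.
Count = 1.
By the argument principle, (1/2πi) ∮_{|z|=R} p'(z)/p(z) dz equals exactly this count.

Number of zeros inside |z| < 2.5: 1.


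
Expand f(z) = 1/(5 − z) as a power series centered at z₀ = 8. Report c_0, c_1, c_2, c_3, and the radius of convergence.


Let w = z − z₀, so z = z₀ + w.
Then 5 − z = 5 − (z₀ + w) = (5 − z₀) − w = -3 − w.
f(z) = 1/(-3 − w) = (1/(-3)) · 1/(1 − w/(-3)) = Σ_{n≥0} w^n / (-3)^(n+1).
So c_n = 1/(-3)^(n+1):
  c_0 = 1/(-3)^1 = -1/3.
  c_1 = 1/(-3)^2 = 1/9.
  c_2 = 1/(-3)^3 = -1/27.
  c_3 = 1/(-3)^4 = 1/81.
The series is valid for |w/d| < 1, i.e. |z − z₀| < |d|.
Radius of convergence: R = |5 − z₀| = |-3| = 3 (distance from z₀ to the singularity z = 5).

c_0 = -1/3, c_1 = 1/9, c_2 = -1/27, c_3 = 1/81; R = 3.


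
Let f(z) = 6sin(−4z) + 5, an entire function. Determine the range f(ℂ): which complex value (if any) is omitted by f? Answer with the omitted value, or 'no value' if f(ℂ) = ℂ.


Little Picard bounds the complement of f(ℂ) to at most one point.
sin is entire and surjective onto ℂ: for every w ∈ ℂ, sin(ζ) = w has a solution ζ ∈ ℂ (e.g., via the complex inverse arcsin). With ζ = −4z this gives z = ζ/(-4). Then 6·sin(−4z) takes every value in 6·ℂ = ℂ, and adding 5 is a bijection of ℂ. So f is surjective and omits no value. (Note: only on the real line is sin bounded by [−1, 1].)

Omitted value: no value.


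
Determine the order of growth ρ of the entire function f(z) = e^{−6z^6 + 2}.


|e^{−6z^6 + 2}| = e^{Re(-6·z^6) + 2} ≤ e^{6|z|^6 + 2} = e^{6r^6 + 2} on |z| = r, so ρ ≤ 6. Choosing z on |z|=r so that -6·z^6 is real positive (always possible by picking arg z appropriately) gives |f(z)| = e^{6r^6 + 2}, matching the bound. The additive constant 2 does not affect log log M(r) ~ 6·log r. Hence ρ = 6.
Therefore ρ = 6.

Order ρ = 6.


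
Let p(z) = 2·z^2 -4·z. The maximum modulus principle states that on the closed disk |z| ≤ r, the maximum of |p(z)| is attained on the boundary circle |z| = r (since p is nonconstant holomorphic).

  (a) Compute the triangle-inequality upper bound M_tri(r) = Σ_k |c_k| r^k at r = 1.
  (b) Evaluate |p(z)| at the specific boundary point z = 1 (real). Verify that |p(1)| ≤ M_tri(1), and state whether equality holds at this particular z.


Coefficients: c_0 = 0, c_1 = -4, c_2 = 2. Radius r = 1.
Part (a). Triangle bound: M_tri(r) = Σ_k |c_k| r^k
  = |0|·1^0 + |-4|·1^1 + |2|·1^2
  = 0 + 4 + 2 = 6.
This bounds M(r) := max_{|z|=r} |p(z)| from above; equality holds iff all terms c_k z^k can be made to align in phase at a single z on |z|=r.
Part (b). At z = 1 (real, on the circle |z| = r):
  p(1) = (0)·1^0 + (-4)·1^1 + (2)·1^2 = -2.
  |p(1)| = 2.
Check: |p(1)| = 2 ≤ 6 = M_tri(1). ✓ Equality does not hold at z = 1 (the coefficients have mixed signs, so the terms do not all align in phase there).

M_tri(1) = 6; |p(1)| = 2; equality at z=1: no.


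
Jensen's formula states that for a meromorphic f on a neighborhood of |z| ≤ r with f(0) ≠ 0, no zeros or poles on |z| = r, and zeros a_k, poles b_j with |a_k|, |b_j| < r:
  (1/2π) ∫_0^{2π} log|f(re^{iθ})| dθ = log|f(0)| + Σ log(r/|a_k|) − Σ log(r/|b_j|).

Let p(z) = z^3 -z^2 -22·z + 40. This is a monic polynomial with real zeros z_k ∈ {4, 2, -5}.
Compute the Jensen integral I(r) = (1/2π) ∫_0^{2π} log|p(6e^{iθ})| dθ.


Zeros: -5, 2, 4; r = 6.
Inside |z| < r: -5, 2, 4. Outside (|z| ≥ r): ∅.
p(0) = 40, so log|p(0)| = log(40) = 3.6889.
Apply Jensen: I(r) = log|p(0)| + Σ_k log(r/|z_k|), summed over zeros inside |z| < r.
  log(r/|z_k|) for z_k = 4: log(6/4) = 0.4055
  log(r/|z_k|) for z_k = 2: log(6/2) = 1.0986
  log(r/|z_k|) for z_k = -5: log(6/5) = 0.1823
Sum over inside zeros: 1.6864.
I(r) = log|p(0)| + (inside sum) = 3.6889 + 1.6864 = 5.3753.
Closed form (all zeros inside, monic): I(r) = n·log(r) = 3·log(6) = 5.3753. ✓

I(r) ≈ 5.3753.


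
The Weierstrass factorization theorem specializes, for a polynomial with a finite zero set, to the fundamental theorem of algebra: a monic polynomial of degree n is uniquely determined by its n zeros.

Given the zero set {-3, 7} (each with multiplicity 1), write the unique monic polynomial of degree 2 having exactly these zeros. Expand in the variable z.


The polynomial is p(z) = ∏_{α ∈ S} (z − α), where S = {-3, 7}.
Expanding the product yields: p(z) = z^2 -4·z -21.
The resulting polynomial has degree 2 and real coefficients as required.

p(z) = z^2 -4·z -21.


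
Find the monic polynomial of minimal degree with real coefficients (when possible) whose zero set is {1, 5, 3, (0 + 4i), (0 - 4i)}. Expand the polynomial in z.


The polynomial is p(z) = ∏_{α ∈ S} (z − α), where S = {1, 5, 3, (0 + 4i), (0 - 4i)}.
Expanding the product yields: p(z) = z^5 -9·z^4 + 39·z^3 -159·z^2 + 368·z -240.
Note conjugate pairs combine to real quadratics: (z − (0+4i))(z − (0−4i)) = z² + 16.
The resulting polynomial has degree 5 and real coefficients as required.

p(z) = z^5 -9·z^4 + 39·z^3 -159·z^2 + 368·z -240.


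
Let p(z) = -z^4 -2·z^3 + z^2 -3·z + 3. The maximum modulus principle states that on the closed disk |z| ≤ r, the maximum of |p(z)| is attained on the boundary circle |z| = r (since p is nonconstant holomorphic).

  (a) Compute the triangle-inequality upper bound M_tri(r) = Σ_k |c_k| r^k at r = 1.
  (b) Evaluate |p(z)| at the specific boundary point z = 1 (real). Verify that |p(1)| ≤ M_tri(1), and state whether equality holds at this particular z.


Coefficients: c_0 = 3, c_1 = -3, c_2 = 1, c_3 = -2, c_4 = -1. Radius r = 1.
Part (a). Triangle bound: M_tri(r) = Σ_k |c_k| r^k
  = |3|·1^0 + |-3|·1^1 + |1|·1^2 + |-2|·1^3 + |-1|·1^4
  = 3 + 3 + 1 + 2 + 1 = 10.
This bounds M(r) := max_{|z|=r} |p(z)| from above; equality holds iff all terms c_k z^k can be made to align in phase at a single z on |z|=r.
Part (b). At z = 1 (real, on the circle |z| = r):
  p(1) = (3)·1^0 + (-3)·1^1 + (1)·1^2 + (-2)·1^3 + (-1)·1^4 = -2.
  |p(1)| = 2.
Check: |p(1)| = 2 ≤ 10 = M_tri(1). ✓ Equality does not hold at z = 1 (the coefficients have mixed signs, so the terms do not all align in phase there).

M_tri(1) = 10; |p(1)| = 2; equality at z=1: no.


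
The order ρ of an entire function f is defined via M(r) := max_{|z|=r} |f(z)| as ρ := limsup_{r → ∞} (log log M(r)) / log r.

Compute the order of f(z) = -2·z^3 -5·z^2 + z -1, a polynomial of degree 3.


|f(z)| ≤ Σ|c_k|·r^k = O(r^3) as r → ∞. Polynomial growth is O(e^{r^ε}) for every ε > 0 (since r^3/e^{r^ε} → 0), so ρ ≤ ε for all ε > 0, i.e. ρ = 0. Every nonconstant polynomial has order 0.
Therefore ρ = 0.

Order ρ = 0.


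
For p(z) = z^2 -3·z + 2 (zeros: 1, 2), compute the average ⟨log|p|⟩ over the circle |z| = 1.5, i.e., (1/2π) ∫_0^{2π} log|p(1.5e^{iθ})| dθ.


Zeros: 1, 2; r = 1.5.
Inside |z| < r: 1. Outside (|z| ≥ r): 2.
p(0) = 2, so log|p(0)| = log(2) = 0.6931.
Apply Jensen: I(r) = log|p(0)| + Σ_k log(r/|z_k|), summed over zeros inside |z| < r.
  log(r/|z_k|) for z_k = 1: log(1.5/1) = 0.4055
  Outside zeros (2) contribute nothing to the Jensen sum.
Sum over inside zeros: 0.4055.
I(r) = log|p(0)| + (inside sum) = 0.6931 + 0.4055 = 1.0986.
Note: since some zeros are outside |z| ≤ r, the simplified n·log(r) form does NOT apply — only the inside zeros contribute.

I(r) ≈ 1.0986.


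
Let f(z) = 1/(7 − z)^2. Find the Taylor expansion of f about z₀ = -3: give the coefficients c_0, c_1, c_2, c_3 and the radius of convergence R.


Let w = z − z₀, so z = z₀ + w.
Then 7 − z = 7 − (z₀ + w) = (7 − z₀) − w = 10 − w.
f(z) = 1/(10 − w)^2 = (1/(10)^2) · (1 − w/(10))^{−2}.
By the binomial series (1−u)^{−2} = Σ_{n≥0} C(n+1, 1) u^n for |u|<1, with u = w/(10):
  c_n = C(n+1, 1) / (10)^(n+2).
  c_0 = 1/(10)^2 = 1/100.
  c_1 = 2/(10)^3 = 1/500.
  c_2 = 3/(10)^4 = 3/10000.
  c_3 = 4/(10)^5 = 1/25000.
The series is valid for |w/d| < 1, i.e. |z − z₀| < |d|.
Radius of convergence: R = |7 − z₀| = |10| = 10 (distance from z₀ to the singularity z = 7).

c_0 = 1/100, c_1 = 1/500, c_2 = 3/10000, c_3 = 1/25000; R = 10.


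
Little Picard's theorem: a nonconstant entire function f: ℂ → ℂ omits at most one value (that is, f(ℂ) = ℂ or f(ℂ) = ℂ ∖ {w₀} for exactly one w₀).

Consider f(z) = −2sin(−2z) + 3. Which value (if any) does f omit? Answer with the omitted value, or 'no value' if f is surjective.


Little Picard bounds the complement of f(ℂ) to at most one point.
sin is entire and surjective onto ℂ: for every w ∈ ℂ, sin(ζ) = w has a solution ζ ∈ ℂ (e.g., via the complex inverse arcsin). With ζ = −2z this gives z = ζ/(-2). Then -2·sin(−2z) takes every value in -2·ℂ = ℂ, and adding 3 is a bijection of ℂ. So f is surjective and omits no value. (Note: only on the real line is sin bounded by [−1, 1].)

Omitted value: no value.


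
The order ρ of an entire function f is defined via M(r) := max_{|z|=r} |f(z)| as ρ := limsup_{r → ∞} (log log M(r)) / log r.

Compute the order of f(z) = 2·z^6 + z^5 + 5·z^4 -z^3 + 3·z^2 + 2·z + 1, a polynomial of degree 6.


|f(z)| ≤ Σ|c_k|·r^k = O(r^6) as r → ∞. Polynomial growth is O(e^{r^ε}) for every ε > 0 (since r^6/e^{r^ε} → 0), so ρ ≤ ε for all ε > 0, i.e. ρ = 0. Every nonconstant polynomial has order 0.
Therefore ρ = 0.

Order ρ = 0.


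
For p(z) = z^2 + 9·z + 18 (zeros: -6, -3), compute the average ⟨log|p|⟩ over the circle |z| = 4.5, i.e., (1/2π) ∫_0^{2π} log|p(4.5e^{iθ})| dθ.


Zeros: -6, -3; r = 4.5.
Inside |z| < r: -3. Outside (|z| ≥ r): -6.
p(0) = 18, so log|p(0)| = log(18) = 2.8904.
Apply Jensen: I(r) = log|p(0)| + Σ_k log(r/|z_k|), summed over zeros inside |z| < r.
  log(r/|z_k|) for z_k = -3: log(4.5/3) = 0.4055
  Outside zeros (-6) contribute nothing to the Jensen sum.
Sum over inside zeros: 0.4055.
I(r) = log|p(0)| + (inside sum) = 2.8904 + 0.4055 = 3.2958.
Note: since some zeros are outside |z| ≤ r, the simplified n·log(r) form does NOT apply — only the inside zeros contribute.

I(r) ≈ 3.2958.


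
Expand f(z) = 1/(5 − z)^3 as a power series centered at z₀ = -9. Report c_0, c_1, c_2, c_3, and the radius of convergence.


Let w = z − z₀, so z = z₀ + w.
Then 5 − z = 5 − (z₀ + w) = (5 − z₀) − w = 14 − w.
f(z) = 1/(14 − w)^3 = (1/(14)^3) · (1 − w/(14))^{−3}.
By the binomial series (1−u)^{−3} = Σ_{n≥0} C(n+2, 2) u^n for |u|<1, with u = w/(14):
  c_n = C(n+2, 2) / (14)^(n+3).
  c_0 = 1/(14)^3 = 1/2744.
  c_1 = 3/(14)^4 = 3/38416.
  c_2 = 6/(14)^5 = 3/268912.
  c_3 = 10/(14)^6 = 5/3764768.
The series is valid for |w/d| < 1, i.e. |z − z₀| < |d|.
Radius of convergence: R = |5 − z₀| = |14| = 14 (distance from z₀ to the singularity z = 5).

c_0 = 1/2744, c_1 = 3/38416, c_2 = 3/268912, c_3 = 5/3764768; R = 14.


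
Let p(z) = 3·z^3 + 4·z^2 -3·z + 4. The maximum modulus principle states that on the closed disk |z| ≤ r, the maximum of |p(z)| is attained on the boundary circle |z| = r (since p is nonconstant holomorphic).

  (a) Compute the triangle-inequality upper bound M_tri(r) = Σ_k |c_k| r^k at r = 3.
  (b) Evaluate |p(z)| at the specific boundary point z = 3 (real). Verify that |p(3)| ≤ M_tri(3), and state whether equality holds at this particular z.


Coefficients: c_0 = 4, c_1 = -3, c_2 = 4, c_3 = 3. Radius r = 3.
Part (a). Triangle bound: M_tri(r) = Σ_k |c_k| r^k
  = |4|·3^0 + |-3|·3^1 + |4|·3^2 + |3|·3^3
  = 4 + 9 + 36 + 81 = 130.
This bounds M(r) := max_{|z|=r} |p(z)| from above; equality holds iff all terms c_k z^k can be made to align in phase at a single z on |z|=r.
Part (b). At z = 3 (real, on the circle |z| = r):
  p(3) = (4)·3^0 + (-3)·3^1 + (4)·3^2 + (3)·3^3 = 112.
  |p(3)| = 112.
Check: |p(3)| = 112 ≤ 130 = M_tri(3). ✓ Equality does not hold at z = 3 (the coefficients have mixed signs, so the terms do not all align in phase there).

M_tri(3) = 130; |p(3)| = 112; equality at z=3: no.


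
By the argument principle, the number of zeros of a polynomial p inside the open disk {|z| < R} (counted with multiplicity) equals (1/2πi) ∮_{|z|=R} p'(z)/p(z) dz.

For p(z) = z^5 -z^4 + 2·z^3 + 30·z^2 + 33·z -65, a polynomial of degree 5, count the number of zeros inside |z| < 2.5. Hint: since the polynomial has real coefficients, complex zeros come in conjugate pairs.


The zeros of p are: (2 + 3i), (2 - 3i), (-2 + 1i), (-2 - 1i), 1.
Their magnitudes are: 3.606, 3.606, 2.236, 2.236, 1.
Zeros with |z| < R = 2.5: (-2 + 1i), (-2 - 1i), 1.
Count = 3.
By the argument principle, (1/2πi) ∮_{|z|=R} p'(z)/p(z) dz equals exactly this count.

Number of zeros inside |z| < 2.5: 3.


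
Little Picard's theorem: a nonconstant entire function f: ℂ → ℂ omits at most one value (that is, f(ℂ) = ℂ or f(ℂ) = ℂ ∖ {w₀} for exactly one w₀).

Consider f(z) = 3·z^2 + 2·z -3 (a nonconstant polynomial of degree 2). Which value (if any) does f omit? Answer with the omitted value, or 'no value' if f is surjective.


Little Picard bounds the complement of f(ℂ) to at most one point.
For every w ∈ ℂ, the equation p(z) − w = 0 is a nonconstant polynomial in z and hence has at least one root by the fundamental theorem of algebra. So p is surjective onto ℂ, omitting no value.

Omitted value: no value.


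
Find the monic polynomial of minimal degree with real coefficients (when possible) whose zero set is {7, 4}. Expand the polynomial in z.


The polynomial is p(z) = ∏_{α ∈ S} (z − α), where S = {7, 4}.
Expanding the product yields: p(z) = z^2 -11·z + 28.
The resulting polynomial has degree 2 and real coefficients as required.

p(z) = z^2 -11·z + 28.


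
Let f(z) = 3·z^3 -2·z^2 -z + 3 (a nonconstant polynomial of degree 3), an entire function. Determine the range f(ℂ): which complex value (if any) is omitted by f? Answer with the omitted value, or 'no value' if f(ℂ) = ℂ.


Little Picard bounds the complement of f(ℂ) to at most one point.
For every w ∈ ℂ, the equation p(z) − w = 0 is a nonconstant polynomial in z and hence has at least one root by the fundamental theorem of algebra. So p is surjective onto ℂ, omitting no value.

Omitted value: no value.


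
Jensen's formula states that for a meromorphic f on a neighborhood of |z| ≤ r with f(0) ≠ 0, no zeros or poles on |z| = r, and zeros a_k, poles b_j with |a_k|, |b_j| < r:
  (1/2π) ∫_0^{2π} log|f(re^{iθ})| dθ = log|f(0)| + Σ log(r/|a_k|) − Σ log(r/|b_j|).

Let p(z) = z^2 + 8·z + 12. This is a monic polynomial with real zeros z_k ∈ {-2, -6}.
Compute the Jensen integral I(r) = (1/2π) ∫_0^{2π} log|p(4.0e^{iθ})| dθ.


Zeros: -6, -2; r = 4.0.
Inside |z| < r: -2. Outside (|z| ≥ r): -6.
p(0) = 12, so log|p(0)| = log(12) = 2.4849.
Apply Jensen: I(r) = log|p(0)| + Σ_k log(r/|z_k|), summed over zeros inside |z| < r.
  log(r/|z_k|) for z_k = -2: log(4.0/2) = 0.6931
  Outside zeros (-6) contribute nothing to the Jensen sum.
Sum over inside zeros: 0.6931.
I(r) = log|p(0)| + (inside sum) = 2.4849 + 0.6931 = 3.1781.
Note: since some zeros are outside |z| ≤ r, the simplified n·log(r) form does NOT apply — only the inside zeros contribute.

I(r) ≈ 3.1781.


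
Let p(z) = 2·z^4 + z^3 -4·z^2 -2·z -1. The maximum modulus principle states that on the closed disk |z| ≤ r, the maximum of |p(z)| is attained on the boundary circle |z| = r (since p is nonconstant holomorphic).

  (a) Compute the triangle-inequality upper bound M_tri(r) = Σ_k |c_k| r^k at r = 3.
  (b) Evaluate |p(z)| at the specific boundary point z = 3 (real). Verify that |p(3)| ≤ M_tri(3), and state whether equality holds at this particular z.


Coefficients: c_0 = -1, c_1 = -2, c_2 = -4, c_3 = 1, c_4 = 2. Radius r = 3.
Part (a). Triangle bound: M_tri(r) = Σ_k |c_k| r^k
  = |-1|·3^0 + |-2|·3^1 + |-4|·3^2 + |1|·3^3 + |2|·3^4
  = 1 + 6 + 36 + 27 + 162 = 232.
This bounds M(r) := max_{|z|=r} |p(z)| from above; equality holds iff all terms c_k z^k can be made to align in phase at a single z on |z|=r.
Part (b). At z = 3 (real, on the circle |z| = r):
  p(3) = (-1)·3^0 + (-2)·3^1 + (-4)·3^2 + (1)·3^3 + (2)·3^4 = 146.
  |p(3)| = 146.
Check: |p(3)| = 146 ≤ 232 = M_tri(3). ✓ Equality does not hold at z = 3 (the coefficients have mixed signs, so the terms do not all align in phase there).

M_tri(3) = 232; |p(3)| = 146; equality at z=3: no.
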